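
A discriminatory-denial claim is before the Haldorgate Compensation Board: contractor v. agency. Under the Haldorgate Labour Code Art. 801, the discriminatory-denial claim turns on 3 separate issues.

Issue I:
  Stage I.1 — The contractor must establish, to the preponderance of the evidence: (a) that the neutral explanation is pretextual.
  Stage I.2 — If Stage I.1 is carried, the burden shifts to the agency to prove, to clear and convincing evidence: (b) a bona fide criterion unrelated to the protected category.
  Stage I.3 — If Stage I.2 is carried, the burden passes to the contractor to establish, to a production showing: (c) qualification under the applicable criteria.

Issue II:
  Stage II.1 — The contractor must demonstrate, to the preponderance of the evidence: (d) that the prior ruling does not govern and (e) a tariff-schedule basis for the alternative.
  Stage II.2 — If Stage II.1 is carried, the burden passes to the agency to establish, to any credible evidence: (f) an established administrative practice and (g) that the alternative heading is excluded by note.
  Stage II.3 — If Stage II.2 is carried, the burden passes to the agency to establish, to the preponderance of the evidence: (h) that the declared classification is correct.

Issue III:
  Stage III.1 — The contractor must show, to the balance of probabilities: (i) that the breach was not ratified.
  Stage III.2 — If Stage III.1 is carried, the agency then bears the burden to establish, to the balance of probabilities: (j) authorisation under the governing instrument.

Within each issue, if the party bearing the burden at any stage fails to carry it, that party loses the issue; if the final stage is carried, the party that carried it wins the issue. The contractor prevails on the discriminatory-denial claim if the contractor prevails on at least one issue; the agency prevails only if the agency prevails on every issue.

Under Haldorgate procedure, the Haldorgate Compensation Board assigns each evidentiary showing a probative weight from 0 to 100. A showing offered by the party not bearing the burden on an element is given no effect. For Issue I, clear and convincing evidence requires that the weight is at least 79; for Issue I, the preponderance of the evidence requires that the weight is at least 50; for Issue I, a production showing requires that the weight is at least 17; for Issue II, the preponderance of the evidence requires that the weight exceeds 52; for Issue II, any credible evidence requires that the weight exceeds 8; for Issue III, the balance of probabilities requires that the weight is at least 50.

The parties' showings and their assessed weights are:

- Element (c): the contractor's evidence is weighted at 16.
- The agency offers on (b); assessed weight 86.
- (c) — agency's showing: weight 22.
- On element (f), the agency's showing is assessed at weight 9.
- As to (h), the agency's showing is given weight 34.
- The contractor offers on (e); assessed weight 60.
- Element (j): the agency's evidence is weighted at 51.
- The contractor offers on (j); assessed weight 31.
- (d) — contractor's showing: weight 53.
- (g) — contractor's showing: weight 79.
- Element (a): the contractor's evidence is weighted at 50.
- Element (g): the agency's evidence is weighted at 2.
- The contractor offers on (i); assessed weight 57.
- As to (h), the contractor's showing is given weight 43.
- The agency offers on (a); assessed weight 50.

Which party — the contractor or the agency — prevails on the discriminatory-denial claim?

contractor

— Issue I —
Stage I.1 (contractor, the preponderance of the evidence, weight is at least 50): (a) 50 (agency's 50 disregarded) ≥ 50 — meets.
  Stage I.1 carried; the burden shifts to the agency.
Stage I.2 (agency, clear and convincing evidence, weight is at least 79): (b) 86 ≥ 79 — meets.
  Stage I.2 carried; the burden shifts to the contractor.
Stage I.3 (contractor, a production showing, weight is at least 17): (c) 16 (agency's 22 disregarded) < 17 — fails.
  The contractor does not carry Stage I.3.
The analysis ends at Stage I.3; the agency prevails on this issue.
— Issue II —
At Stage II.1 the contractor must meet the preponderance of the evidence (weight exceeds 52): on (d) the weight is 53, > 52, so (d) meets the standard; on (e) the weight is 60, > 52, so (e) meets the standard.
  Stage II.1 is satisfied; the onus moves to the agency.
At Stage II.2 the agency must meet any credible evidence (weight exceeds 8): on (f) the weight is 9, which does exceed 8, so (f) meets the standard; on (g) the weight is 2 (the contractor's 79 is given no effect), ≤ 8, so (g) does not meet the standard.
  The agency does not carry Stage II.2.
The contractor prevails on this issue.
— Issue III —
At Stage III.1 the contractor must meet the balance of probabilities (weight is at least 50): on (i) the weight is 57, which does reach 50, so (i) meets the standard.
  All elements met. The burden passes to the agency.
At Stage III.2 the agency must meet the balance of probabilities (weight is at least 50): on (j) the weight is 51 (the contractor's 31 is given no effect), which does reach 50, so (j) meets the standard.
  All elements met at the final stage.
With every stage satisfied, the agency prevails on this issue.
Per-issue: Issue I → agency; Issue II → contractor; Issue III → agency. The contractor must prevail on at least one issue; overall, the contractor prevails.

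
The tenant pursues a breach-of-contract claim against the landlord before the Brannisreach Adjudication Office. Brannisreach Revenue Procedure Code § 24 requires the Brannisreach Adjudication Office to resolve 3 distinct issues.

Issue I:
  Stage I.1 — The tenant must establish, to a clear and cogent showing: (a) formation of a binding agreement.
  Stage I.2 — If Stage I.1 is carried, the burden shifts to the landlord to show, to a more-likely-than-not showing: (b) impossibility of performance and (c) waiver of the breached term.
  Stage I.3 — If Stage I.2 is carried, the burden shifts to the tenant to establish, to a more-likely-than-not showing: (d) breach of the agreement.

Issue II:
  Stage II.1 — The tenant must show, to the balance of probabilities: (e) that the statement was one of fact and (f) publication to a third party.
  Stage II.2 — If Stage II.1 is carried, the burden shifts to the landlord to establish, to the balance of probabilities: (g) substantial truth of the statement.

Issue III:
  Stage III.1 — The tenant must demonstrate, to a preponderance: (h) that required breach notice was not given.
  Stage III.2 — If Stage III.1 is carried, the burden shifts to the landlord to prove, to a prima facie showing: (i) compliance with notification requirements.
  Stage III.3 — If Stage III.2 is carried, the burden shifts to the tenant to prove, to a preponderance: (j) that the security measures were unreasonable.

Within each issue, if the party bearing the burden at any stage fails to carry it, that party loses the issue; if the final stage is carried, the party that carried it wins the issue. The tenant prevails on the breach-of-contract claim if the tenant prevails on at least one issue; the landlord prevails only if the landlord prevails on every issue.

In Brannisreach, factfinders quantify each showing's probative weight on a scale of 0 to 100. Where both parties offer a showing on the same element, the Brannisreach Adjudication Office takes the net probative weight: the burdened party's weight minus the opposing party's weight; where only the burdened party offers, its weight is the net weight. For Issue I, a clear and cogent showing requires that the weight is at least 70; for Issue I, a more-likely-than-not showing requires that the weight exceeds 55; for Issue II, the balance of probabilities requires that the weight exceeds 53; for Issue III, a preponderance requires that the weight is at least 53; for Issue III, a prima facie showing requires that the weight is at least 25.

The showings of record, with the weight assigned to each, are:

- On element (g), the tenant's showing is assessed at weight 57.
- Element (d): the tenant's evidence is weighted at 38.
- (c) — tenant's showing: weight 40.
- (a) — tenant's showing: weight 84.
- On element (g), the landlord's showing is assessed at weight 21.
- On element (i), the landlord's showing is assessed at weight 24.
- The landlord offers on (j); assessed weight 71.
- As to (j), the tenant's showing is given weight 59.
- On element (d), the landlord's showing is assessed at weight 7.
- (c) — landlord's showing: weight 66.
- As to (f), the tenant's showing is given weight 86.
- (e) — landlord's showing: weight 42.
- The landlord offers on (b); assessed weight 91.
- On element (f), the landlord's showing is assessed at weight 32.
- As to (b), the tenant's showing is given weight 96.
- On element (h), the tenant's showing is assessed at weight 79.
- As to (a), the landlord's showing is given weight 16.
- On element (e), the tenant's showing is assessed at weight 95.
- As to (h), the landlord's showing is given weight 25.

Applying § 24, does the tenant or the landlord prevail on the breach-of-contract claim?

tenant

— Issue I —
Stage I.1 — burden on tenant; standard: a clear and cogent showing (weight is at least 70).
    (a): 84 − 16 = 68 < 70 [not met]
  Not every element is met, so the tenant fails to carry Stage I.1.
The analysis ends at Stage I.1; the landlord prevails on this issue.
— Issue II —
Stage II.1 (tenant, the balance of probabilities, weight exceeds 53): (e) net 95−42=53 ≤ 53 — fails; (f) net 86−32=54 > 53 — meets.
  Stage II.1 not carried; the tenant fails its burden.
So the landlord prevails on this issue.
— Issue III —
Stage III.1 — burden on tenant; standard: a preponderance (weight is at least 53).
    (h): 79 − 25 = 54 ≥ 53 [met]
  Stage III.1 is satisfied; the onus moves to the landlord.
Stage III.2 — burden on landlord; standard: a prima facie showing (weight is at least 25).
    (i): 24 < 25 [not met]
  Not every element is met, so the landlord fails to carry Stage III.2.
The tenant prevails on this issue.
Per-issue: Issue I → landlord; Issue II → landlord; Issue III → tenant. The tenant must prevail on at least one issue; overall, the tenant prevails.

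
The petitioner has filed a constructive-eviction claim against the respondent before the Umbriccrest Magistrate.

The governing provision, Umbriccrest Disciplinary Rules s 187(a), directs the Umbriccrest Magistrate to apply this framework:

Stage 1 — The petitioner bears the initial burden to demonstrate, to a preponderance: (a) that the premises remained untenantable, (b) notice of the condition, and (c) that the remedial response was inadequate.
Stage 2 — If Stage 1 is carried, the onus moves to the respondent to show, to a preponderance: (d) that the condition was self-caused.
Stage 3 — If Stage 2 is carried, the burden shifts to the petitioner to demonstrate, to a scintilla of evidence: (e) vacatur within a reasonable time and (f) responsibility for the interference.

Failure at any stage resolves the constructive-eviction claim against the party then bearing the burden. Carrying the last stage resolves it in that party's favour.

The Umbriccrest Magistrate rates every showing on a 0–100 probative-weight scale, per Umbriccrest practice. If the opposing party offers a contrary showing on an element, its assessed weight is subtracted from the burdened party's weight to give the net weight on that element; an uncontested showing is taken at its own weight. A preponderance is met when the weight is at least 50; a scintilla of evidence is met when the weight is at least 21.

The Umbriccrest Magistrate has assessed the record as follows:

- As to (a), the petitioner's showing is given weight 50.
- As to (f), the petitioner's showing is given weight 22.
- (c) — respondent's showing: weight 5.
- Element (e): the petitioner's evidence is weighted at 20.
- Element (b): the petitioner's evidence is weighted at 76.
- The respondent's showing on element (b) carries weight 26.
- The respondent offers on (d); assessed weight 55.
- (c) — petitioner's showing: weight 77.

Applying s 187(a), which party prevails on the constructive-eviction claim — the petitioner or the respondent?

Stage 1 — burden on petitioner; standard: a preponderance (weight is at least 50).
    (a): 50 ≥ 50 [met]
    (b): 76 − 26 = 50 ≥ 50 [met]
    (c): 77 − 5 = 72 ≥ 50 [met]
  Stage 1 is satisfied; the onus moves to the respondent.
Stage 2 — burden on respondent; standard: a preponderance (weight is at least 50).
    (d): 55 ≥ 50 [met]
  Stage 2 carried; the burden shifts to the petitioner.
Stage 3 — burden on petitioner; standard: a scintilla of evidence (weight is at least 21).
    (e): 20 < 21 [not met]
    (f): 22 ≥ 21 [met]
  The petitioner does not carry Stage 3.
The respondent prevails.

respondent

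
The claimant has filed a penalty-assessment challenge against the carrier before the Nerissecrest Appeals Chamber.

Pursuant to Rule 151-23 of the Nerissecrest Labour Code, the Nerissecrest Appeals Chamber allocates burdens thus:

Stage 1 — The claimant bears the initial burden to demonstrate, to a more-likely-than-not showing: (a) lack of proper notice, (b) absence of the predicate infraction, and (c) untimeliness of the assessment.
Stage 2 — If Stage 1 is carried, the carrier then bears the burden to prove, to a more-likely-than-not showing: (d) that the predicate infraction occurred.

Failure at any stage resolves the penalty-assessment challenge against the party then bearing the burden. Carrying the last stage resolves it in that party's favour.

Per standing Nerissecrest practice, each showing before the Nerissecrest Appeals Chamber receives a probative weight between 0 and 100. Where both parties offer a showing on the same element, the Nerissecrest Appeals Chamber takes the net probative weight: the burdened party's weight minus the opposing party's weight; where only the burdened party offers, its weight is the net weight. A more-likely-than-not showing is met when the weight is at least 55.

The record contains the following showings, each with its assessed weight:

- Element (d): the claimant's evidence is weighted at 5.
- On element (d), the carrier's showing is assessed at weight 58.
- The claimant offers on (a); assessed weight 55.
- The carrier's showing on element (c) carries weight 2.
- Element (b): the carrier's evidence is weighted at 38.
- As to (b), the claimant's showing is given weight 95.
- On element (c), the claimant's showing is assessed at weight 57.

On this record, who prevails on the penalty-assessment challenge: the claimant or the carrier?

claimant

At Stage 1 the claimant must meet a more-likely-than-not showing (weight is at least 55): on (a) the weight is 55, which does reach 55, so (a) meets the standard; on (b) the weight is 95 less the opposing 38 gives net 57, which does reach 55, so (b) meets the standard; on (c) the weight is 57 less the opposing 2 gives net 55, ≥ 55, so (c) meets the standard.
  Stage 1 is satisfied; the onus moves to the carrier.
At Stage 2 the carrier must meet a more-likely-than-not showing (weight is at least 55): on (d) the weight is 58 less the opposing 5 gives net 53, which does not reach 55, so (d) does not meet the standard.
  Stage 2 not carried; the carrier fails its burden.
So the claimant prevails.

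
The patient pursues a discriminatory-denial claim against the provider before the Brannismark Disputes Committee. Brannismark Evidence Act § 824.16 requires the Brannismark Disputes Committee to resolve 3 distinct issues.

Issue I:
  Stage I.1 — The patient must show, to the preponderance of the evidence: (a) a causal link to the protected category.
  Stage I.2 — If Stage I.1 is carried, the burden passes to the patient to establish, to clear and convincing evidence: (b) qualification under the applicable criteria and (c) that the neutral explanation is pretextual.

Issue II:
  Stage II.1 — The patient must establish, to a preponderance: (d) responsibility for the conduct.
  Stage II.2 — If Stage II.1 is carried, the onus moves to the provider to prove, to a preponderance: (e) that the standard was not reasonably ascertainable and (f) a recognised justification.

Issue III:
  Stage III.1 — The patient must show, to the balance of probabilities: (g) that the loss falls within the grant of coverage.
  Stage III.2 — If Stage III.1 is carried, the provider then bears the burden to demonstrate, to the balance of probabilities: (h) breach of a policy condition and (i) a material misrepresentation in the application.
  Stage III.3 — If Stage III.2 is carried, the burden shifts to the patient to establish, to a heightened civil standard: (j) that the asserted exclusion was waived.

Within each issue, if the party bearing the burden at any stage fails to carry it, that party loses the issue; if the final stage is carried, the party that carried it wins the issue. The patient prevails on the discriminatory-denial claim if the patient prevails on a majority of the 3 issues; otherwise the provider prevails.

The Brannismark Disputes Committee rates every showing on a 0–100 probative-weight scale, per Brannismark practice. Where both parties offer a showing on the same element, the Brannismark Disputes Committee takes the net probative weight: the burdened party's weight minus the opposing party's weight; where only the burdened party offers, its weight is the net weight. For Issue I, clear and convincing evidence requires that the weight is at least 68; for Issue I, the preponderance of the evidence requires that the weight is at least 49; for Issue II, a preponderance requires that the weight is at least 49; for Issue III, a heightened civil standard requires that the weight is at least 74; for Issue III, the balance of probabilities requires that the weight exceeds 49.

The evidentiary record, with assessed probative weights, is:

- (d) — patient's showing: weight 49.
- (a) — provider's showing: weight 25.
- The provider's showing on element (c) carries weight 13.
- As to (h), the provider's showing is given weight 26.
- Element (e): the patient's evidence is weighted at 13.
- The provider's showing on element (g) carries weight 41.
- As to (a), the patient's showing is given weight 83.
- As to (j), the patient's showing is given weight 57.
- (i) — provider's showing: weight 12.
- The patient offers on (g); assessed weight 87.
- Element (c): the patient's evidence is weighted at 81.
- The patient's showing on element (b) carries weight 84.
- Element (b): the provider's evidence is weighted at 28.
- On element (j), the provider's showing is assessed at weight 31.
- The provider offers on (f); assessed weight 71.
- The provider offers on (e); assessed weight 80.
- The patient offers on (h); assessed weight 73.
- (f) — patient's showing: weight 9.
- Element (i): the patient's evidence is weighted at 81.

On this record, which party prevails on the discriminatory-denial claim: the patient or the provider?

provider

— Issue I —
At Stage I.1 the patient must meet the preponderance of the evidence (weight is at least 49): on (a) the weight is 83 less the opposing 25 gives net 58, ≥ 49, so (a) meets the standard.
  All elements met. The patient retains the burden for Stage I.2.
At Stage I.2 the patient must meet clear and convincing evidence (weight is at least 68): on (b) the weight is 84 less the opposing 28 gives net 56, < 68, so (b) does not meet the standard; on (c) the weight is 81 less the opposing 13 gives net 68, ≥ 68, so (c) meets the standard.
  Not every element is met, so the patient fails to carry Stage I.2.
The analysis ends at Stage I.2; the provider prevails on this issue.
— Issue II —
Stage II.1 — burden on patient; standard: a preponderance (weight is at least 49).
    (d): 49 ≥ 49 [met]
  Stage II.1 carried; the burden shifts to the provider.
Stage II.2 — burden on provider; standard: a preponderance (weight is at least 49).
    (e): 80 − 13 = 67 ≥ 49 [met]
    (f): 71 − 9 = 62 ≥ 49 [met]
  All elements met at the final stage.
All stages carried — the provider prevails on this issue.
— Issue III —
Stage III.1 — burden on patient; standard: the balance of probabilities (weight exceeds 49).
    (g): 87 − 41 = 46 ≤ 49 [not met]
  The patient does not carry Stage III.1.
The provider prevails on this issue.
Per-issue: Issue I → provider; Issue II → provider; Issue III → provider. The patient must prevail on a majority of issues; overall, the provider prevails.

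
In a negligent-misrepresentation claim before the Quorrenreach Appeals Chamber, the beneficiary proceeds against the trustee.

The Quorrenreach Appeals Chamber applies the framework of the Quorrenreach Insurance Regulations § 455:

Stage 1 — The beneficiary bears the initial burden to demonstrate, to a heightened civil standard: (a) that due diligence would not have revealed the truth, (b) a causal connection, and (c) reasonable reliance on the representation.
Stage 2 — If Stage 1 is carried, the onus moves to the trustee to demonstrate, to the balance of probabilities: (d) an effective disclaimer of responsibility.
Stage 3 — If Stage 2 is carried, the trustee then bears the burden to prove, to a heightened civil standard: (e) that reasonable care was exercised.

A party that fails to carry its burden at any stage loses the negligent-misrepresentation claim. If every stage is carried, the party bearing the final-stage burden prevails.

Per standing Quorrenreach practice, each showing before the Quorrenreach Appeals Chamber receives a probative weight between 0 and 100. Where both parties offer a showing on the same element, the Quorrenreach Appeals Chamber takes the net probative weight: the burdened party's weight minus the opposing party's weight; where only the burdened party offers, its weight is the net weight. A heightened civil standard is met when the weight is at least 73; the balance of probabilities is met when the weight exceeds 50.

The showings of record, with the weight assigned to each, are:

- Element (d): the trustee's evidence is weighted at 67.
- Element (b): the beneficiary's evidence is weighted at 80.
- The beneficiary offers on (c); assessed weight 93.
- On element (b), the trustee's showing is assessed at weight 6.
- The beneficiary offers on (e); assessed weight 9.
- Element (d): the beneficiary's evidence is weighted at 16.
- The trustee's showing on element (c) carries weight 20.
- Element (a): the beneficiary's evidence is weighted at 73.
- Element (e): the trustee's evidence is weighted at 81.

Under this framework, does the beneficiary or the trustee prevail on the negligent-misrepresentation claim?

At Stage 1 the beneficiary must meet a heightened civil standard (weight is at least 73): on (a) the weight is 73, which does reach 73, so (a) meets the standard; on (b) the weight is 80 less the opposing 6 gives net 74, ≥ 73, so (b) meets the standard; on (c) the weight is 93 less the opposing 20 gives net 73, ≥ 73, so (c) meets the standard.
  The beneficiary carries Stage 1; the trustee now bears the burden.
At Stage 2 the trustee must meet the balance of probabilities (weight exceeds 50): on (d) the weight is 67 less the opposing 16 gives net 51, which does exceed 50, so (d) meets the standard.
  Stage 2 is satisfied; the trustee continues to bear the burden.
At Stage 3 the trustee must meet a heightened civil standard (weight is at least 73): on (e) the weight is 81 less the opposing 9 gives net 72, < 73, so (e) does not meet the standard.
  Stage 3 not carried; the trustee fails its burden.
The analysis ends at Stage 3; the beneficiary prevails.

beneficiary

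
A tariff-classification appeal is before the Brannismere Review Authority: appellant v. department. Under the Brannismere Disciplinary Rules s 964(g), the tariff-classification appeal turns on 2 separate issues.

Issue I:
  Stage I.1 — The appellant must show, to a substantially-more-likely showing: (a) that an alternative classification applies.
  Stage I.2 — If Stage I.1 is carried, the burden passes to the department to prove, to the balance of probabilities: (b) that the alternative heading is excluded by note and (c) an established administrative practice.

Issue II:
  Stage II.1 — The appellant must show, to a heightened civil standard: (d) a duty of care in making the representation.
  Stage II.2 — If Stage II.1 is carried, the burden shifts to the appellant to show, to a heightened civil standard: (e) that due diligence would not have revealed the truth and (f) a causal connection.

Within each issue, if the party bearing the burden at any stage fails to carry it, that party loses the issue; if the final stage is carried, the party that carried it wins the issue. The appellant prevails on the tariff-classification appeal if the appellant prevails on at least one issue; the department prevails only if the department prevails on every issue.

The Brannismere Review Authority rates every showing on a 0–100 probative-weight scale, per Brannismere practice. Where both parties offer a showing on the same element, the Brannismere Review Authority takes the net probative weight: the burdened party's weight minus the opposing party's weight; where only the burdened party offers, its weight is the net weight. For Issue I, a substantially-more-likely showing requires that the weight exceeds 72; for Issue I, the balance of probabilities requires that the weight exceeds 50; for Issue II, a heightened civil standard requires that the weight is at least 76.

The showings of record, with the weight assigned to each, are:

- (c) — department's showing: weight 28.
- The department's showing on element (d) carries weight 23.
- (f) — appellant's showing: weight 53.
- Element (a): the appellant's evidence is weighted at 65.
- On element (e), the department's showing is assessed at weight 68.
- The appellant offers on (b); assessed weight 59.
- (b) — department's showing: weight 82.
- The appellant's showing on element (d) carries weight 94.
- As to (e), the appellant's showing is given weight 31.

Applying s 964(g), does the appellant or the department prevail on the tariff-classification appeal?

department

— Issue I —
Stage I.1 (appellant, a substantially-more-likely showing, weight exceeds 72): (a) 65 ≤ 72 — fails.
  Not every element is met, so the appellant fails to carry Stage I.1.
The analysis ends at Stage I.1; the department prevails on this issue.
— Issue II —
At Stage II.1 the appellant must meet a heightened civil standard (weight is at least 76): on (d) the weight is 94 less the opposing 23 gives net 71, which does not reach 76, so (d) does not meet the standard.
  The appellant does not carry Stage II.1.
So the department prevails on this issue.
Per-issue: Issue I → department; Issue II → department. The appellant must prevail on at least one issue; overall, the department prevails.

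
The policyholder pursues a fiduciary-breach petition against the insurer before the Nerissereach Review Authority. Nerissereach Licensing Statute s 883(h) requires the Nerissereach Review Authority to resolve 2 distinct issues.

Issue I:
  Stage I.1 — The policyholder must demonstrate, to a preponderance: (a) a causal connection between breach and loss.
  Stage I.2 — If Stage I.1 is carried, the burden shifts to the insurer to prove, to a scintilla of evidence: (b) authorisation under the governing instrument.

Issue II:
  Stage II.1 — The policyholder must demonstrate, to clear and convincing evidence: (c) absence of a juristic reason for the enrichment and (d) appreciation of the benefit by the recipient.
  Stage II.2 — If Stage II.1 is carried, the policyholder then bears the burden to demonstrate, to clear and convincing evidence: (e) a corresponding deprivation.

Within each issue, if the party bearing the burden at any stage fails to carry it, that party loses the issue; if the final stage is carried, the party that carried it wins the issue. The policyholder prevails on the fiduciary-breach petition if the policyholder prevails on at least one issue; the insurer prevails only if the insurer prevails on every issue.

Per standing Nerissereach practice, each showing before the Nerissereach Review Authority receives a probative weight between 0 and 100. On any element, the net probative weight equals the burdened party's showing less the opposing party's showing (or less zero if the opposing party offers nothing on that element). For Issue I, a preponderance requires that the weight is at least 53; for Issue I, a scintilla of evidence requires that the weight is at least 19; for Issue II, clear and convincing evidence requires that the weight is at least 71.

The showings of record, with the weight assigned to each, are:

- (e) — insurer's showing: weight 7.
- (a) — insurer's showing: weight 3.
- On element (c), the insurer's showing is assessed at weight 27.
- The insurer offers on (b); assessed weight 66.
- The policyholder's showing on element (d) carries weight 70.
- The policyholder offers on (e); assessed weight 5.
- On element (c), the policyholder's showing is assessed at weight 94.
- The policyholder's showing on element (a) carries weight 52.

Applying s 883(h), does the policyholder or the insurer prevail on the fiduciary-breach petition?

insurer

— Issue I —
Stage I.1 (policyholder, a preponderance, weight is at least 53): (a) net 52−3=49 < 53 — fails.
  Stage I.1 not carried; the policyholder fails its burden.
So the insurer prevails on this issue.
— Issue II —
At Stage II.1 the policyholder must meet clear and convincing evidence (weight is at least 71): on (c) the weight is 94 less the opposing 27 gives net 67, < 71, so (c) does not meet the standard; on (d) the weight is 70, which does not reach 71, so (d) does not meet the standard.
  The policyholder does not carry Stage II.1.
So the insurer prevails on this issue.
Per-issue: Issue I → insurer; Issue II → insurer. The policyholder must prevail on at least one issue; overall, the insurer prevails.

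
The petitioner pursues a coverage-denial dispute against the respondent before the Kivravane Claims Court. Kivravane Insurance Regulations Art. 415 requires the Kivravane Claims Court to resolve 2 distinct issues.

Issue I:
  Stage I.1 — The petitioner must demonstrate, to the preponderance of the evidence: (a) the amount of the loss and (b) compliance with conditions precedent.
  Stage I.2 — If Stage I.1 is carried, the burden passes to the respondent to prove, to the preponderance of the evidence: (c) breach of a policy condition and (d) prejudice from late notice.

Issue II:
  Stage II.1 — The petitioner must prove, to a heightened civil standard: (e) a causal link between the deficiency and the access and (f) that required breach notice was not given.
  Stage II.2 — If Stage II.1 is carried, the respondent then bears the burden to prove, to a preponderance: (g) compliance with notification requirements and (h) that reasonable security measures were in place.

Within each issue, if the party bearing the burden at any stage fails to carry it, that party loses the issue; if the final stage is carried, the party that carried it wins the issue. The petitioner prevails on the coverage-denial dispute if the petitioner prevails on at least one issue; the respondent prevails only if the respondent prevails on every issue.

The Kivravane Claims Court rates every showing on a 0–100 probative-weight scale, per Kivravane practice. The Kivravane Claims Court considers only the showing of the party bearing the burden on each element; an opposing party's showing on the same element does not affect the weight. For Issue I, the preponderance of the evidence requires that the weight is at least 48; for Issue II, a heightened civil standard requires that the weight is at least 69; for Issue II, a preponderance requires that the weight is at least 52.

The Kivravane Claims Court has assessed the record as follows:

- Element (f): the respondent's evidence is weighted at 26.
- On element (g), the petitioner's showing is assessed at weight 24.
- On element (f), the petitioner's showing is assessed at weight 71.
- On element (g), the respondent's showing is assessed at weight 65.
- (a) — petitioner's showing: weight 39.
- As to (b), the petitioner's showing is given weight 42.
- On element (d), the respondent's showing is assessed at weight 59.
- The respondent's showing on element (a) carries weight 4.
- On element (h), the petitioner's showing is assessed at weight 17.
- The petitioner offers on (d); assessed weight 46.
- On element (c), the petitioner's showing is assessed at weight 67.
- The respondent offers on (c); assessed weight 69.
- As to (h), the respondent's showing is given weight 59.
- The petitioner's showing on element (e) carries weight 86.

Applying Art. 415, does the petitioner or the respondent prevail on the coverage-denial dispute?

— Issue I —
Stage I.1 — burden on petitioner; standard: the preponderance of the evidence (weight is at least 48).
    (a): 39 (respondent's 4 disregarded) < 48 [not met]
    (b): 42 < 48 [not met]
  The petitioner does not carry Stage I.1.
So the respondent prevails on this issue.
— Issue II —
Stage II.1 — burden on petitioner; standard: a heightened civil standard (weight is at least 69).
    (e): 86 ≥ 69 [met]
    (f): 71 (respondent's 26 disregarded) ≥ 69 [met]
  Stage II.1 is satisfied; the onus moves to the respondent.
Stage II.2 — burden on respondent; standard: a preponderance (weight is at least 52).
    (g): 65 (petitioner's 24 disregarded) ≥ 52 [met]
    (h): 59 (petitioner's 17 disregarded) ≥ 52 [met]
  The respondent carries the last stage.
With every stage satisfied, the respondent prevails on this issue.
Per-issue: Issue I → respondent; Issue II → respondent. The petitioner must prevail on at least one issue; overall, the respondent prevails.

respondent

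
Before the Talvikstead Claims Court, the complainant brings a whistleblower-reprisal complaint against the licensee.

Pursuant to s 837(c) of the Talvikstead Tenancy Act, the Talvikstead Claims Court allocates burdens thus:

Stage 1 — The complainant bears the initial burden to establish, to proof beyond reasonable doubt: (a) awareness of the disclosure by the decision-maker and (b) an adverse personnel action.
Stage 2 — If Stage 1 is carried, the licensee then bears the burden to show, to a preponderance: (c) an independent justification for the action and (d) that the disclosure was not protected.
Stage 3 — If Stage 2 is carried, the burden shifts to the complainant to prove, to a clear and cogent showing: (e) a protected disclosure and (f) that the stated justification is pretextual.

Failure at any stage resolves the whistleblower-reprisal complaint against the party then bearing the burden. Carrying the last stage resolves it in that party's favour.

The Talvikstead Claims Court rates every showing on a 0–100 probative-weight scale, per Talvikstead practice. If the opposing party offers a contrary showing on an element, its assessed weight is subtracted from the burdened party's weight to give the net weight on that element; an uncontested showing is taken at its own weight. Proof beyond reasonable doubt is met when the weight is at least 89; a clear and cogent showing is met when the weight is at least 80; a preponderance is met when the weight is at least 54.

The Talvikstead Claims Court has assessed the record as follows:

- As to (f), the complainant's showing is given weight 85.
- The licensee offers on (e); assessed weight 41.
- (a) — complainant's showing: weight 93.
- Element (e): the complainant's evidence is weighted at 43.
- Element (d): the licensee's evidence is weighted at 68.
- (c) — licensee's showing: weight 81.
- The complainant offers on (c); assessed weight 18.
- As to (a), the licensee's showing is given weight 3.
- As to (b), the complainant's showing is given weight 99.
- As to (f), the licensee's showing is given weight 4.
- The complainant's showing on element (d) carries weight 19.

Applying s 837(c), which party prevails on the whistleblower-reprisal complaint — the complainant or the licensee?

complainant

At Stage 1 the complainant must meet proof beyond reasonable doubt (weight is at least 89): on (a) the weight is 93 less the opposing 3 gives net 90, which does reach 89, so (a) meets the standard; on (b) the weight is 99, ≥ 89, so (b) meets the standard.
  The complainant carries Stage 1; the licensee now bears the burden.
At Stage 2 the licensee must meet a preponderance (weight is at least 54): on (c) the weight is 81 less the opposing 18 gives net 63, ≥ 54, so (c) meets the standard; on (d) the weight is 68 less the opposing 19 gives net 49, which does not reach 54, so (d) does not meet the standard.
  The licensee does not carry Stage 2.
So the complainant prevails.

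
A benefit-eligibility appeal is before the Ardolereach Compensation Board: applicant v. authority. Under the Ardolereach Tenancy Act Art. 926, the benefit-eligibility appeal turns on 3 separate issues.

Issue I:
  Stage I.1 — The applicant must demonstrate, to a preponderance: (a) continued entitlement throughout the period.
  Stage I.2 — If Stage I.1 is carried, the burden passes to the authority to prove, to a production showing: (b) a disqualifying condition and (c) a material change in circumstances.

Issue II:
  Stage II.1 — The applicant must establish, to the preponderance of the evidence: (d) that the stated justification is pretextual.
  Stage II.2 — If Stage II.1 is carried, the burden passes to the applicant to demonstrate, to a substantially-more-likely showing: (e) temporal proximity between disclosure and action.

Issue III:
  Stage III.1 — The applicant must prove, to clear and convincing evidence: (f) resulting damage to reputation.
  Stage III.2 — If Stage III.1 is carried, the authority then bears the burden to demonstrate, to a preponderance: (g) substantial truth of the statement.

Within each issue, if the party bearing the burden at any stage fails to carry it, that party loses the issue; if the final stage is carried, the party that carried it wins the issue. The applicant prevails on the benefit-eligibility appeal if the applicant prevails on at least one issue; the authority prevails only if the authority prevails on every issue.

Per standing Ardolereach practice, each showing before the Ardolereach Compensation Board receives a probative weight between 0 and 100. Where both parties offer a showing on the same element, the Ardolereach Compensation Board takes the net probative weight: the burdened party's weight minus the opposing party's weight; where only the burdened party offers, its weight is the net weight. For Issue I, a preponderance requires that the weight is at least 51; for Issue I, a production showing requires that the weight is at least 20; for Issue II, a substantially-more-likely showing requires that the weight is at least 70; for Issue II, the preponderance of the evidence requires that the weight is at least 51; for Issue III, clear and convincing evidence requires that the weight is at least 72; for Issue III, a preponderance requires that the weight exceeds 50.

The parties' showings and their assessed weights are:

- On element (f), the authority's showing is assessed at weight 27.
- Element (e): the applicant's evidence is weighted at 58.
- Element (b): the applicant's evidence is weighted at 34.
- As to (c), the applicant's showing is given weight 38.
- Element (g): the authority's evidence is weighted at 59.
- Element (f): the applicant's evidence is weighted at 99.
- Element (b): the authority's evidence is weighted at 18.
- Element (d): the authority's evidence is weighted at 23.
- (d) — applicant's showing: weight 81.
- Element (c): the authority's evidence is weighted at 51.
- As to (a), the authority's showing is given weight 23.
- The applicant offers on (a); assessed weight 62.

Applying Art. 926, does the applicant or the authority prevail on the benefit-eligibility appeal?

— Issue I —
Stage I.1 (applicant, a preponderance, weight is at least 51): (a) net 62−23=39 < 51 — fails.
  The applicant does not carry Stage I.1.
So the authority prevails on this issue.
— Issue II —
Stage II.1 — burden on applicant; standard: the preponderance of the evidence (weight is at least 51).
    (d): 81 − 23 = 58 ≥ 51 [met]
  All elements met. The applicant retains the burden for Stage II.2.
Stage II.2 — burden on applicant; standard: a substantially-more-likely showing (weight is at least 70).
    (e): 58 < 70 [not met]
  Stage II.2 not carried; the applicant fails its burden.
The authority prevails on this issue.
— Issue III —
Stage III.1 — burden on applicant; standard: clear and convincing evidence (weight is at least 72).
    (f): 99 − 27 = 72 ≥ 72 [met]
  Stage III.1 carried; the burden shifts to the authority.
Stage III.2 — burden on authority; standard: a preponderance (weight exceeds 50).
    (g): 59 > 50 [met]
  All elements met at the final stage.
Every stage carried; the authority prevails on this issue.
Per-issue: Issue I → authority; Issue II → authority; Issue III → authority. The applicant must prevail on at least one issue; overall, the authority prevails.

authority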